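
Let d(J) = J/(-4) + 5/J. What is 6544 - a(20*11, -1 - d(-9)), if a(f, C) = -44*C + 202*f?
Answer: -342131/9 ≈ -38015.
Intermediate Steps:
d(J) = 5/J - J/4 (d(J) = J*(-¼) + 5/J = -J/4 + 5/J = 5/J - J/4)
6544 - a(20*11, -1 - d(-9)) = 6544 - (-44*(-1 - (5/(-9) - ¼*(-9))) + 202*(20*11)) = 6544 - (-44*(-1 - (5*(-⅑) + 9/4)) + 202*220) = 6544 - (-44*(-1 - (-5/9 + 9/4)) + 44440) = 6544 - (-44*(-1 - 1*61/36) + 44440) = 6544 - (-44*(-1 - 61/36) + 44440) = 6544 - (-44*(-97/36) + 44440) = 6544 - (1067/9 + 44440) = 6544 - 1*401027/9 = 6544 - 401027/9 = -342131/9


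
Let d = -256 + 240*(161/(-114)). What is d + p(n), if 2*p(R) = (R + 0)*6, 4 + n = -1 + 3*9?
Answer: -10050/19 ≈ -528.95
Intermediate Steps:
d = -11304/19 (d = -256 + 240*(161*(-1/114)) = -256 + 240*(-161/114) = -256 - 6440/19 = -11304/19 ≈ -594.95)
n = 22 (n = -4 + (-1 + 3*9) = -4 + (-1 + 27) = -4 + 26 = 22)
p(R) = 3*R (p(R) = ((R + 0)*6)/2 = (R*6)/2 = (6*R)/2 = 3*R)
d + p(n) = -11304/19 + 3*22 = -11304/19 + 66 = -10050/19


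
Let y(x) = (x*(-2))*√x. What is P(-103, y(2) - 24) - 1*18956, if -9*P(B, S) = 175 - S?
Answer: -170803/9 - 4*√2/9 ≈ -18979.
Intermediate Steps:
y(x) = -2*x^(3/2) (y(x) = (-2*x)*√x = -2*x^(3/2))
P(B, S) = -175/9 + S/9 (P(B, S) = -(175 - S)/9 = -175/9 + S/9)
P(-103, y(2) - 24) - 1*18956 = (-175/9 + (-4*√2 - 24)/9) - 1*18956 = (-175/9 + (-4*√2 - 24)/9) - 18956 = (-175/9 + (-24 - 4*√2)/9) - 18956 = (-175/9 + (-8/3 - 4*√2/9)) - 18956 = (-199/9 - 4*√2/9) - 18956 = -170803/9 - 4*√2/9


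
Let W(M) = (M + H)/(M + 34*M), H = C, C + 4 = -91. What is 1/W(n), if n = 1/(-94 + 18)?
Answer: 35/7221 ≈ 0.0048470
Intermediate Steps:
C = -95 (C = -4 - 91 = -95)
n = -1/76 (n = 1/(-76) = -1/76 ≈ -0.013158)
H = -95
W(M) = (-95 + M)/(35*M) (W(M) = (M - 95)/(M + 34*M) = (-95 + M)/((35*M)) = (-95 + M)*(1/(35*M)) = (-95 + M)/(35*M))
1/W(n) = 1/((-95 - 1/76)/(35*(-1/76))) = 1/((1/35)*(-76)*(-7221/76)) = 1/(7221/35) = 35/7221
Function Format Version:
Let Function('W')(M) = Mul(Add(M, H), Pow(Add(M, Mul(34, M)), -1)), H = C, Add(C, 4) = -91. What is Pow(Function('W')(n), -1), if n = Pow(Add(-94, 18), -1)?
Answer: Rational(35, 7221) ≈ 0.0048470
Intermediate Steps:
C = -95 (C = Add(-4, -91) = -95)
n = Rational(-1, 76) (n = Pow(-76, -1) = Rational(-1, 76) ≈ -0.013158)
H = -95
Function('W')(M) = Mul(Rational(1, 35), Pow(M, -1), Add(-95, M)) (Function('W')(M) = Mul(Add(M, -95), Pow(Add(M, Mul(34, M)), -1)) = Mul(Add(-95, M), Pow(Mul(35, M), -1)) = Mul(Add(-95, M), Mul(Rational(1, 35), Pow(M, -1))) = Mul(Rational(1, 35), Pow(M, -1), Add(-95, M)))
Pow(Function('W')(n), -1) = Pow(Mul(Rational(1, 35), Pow(Rational(-1, 76), -1), Add(-95, Rational(-1, 76))), -1) = Pow(Mul(Rational(1, 35), -76, Rational(-7221, 76)), -1) = Pow(Rational(7221, 35), -1) = Rational(35, 7221)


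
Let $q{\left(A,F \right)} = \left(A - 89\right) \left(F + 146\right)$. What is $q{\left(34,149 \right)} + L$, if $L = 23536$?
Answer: $7311$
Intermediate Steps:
$q{\left(A,F \right)} = \left(-89 + A\right) \left(146 + F\right)$
$q{\left(34,149 \right)} + L = \left(-12994 - 13261 + 146 \cdot 34 + 34 \cdot 149\right) + 23536 = \left(-12994 - 13261 + 4964 + 5066\right) + 23536 = -16225 + 23536 = 7311$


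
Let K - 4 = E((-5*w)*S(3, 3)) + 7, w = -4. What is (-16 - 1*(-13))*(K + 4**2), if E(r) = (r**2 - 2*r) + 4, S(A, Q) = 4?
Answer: -18813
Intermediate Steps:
E(r) = 4 + r**2 - 2*r
K = 6255 (K = 4 + ((4 + (-5*(-4)*4)**2 - 2*(-5*(-4))*4) + 7) = 4 + ((4 + (20*4)**2 - 40*4) + 7) = 4 + ((4 + 80**2 - 2*80) + 7) = 4 + ((4 + 6400 - 160) + 7) = 4 + (6244 + 7) = 4 + 6251 = 6255)
(-16 - 1*(-13))*(K + 4**2) = (-16 - 1*(-13))*(6255 + 4**2) = (-16 + 13)*(6255 + 16) = -3*6271 = -18813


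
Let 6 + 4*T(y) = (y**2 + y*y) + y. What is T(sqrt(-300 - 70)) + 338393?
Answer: 676413/2 + I*sqrt(370)/4 ≈ 3.3821e+5 + 4.8088*I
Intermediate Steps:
T(y) = -3/2 + y**2/2 + y/4 (T(y) = -3/2 + ((y**2 + y*y) + y)/4 = -3/2 + ((y**2 + y**2) + y)/4 = -3/2 + (2*y**2 + y)/4 = -3/2 + (y + 2*y**2)/4 = -3/2 + (y**2/2 + y/4) = -3/2 + y**2/2 + y/4)
T(sqrt(-300 - 70)) + 338393 = (-3/2 + (sqrt(-300 - 70))**2/2 + sqrt(-300 - 70)/4) + 338393 = (-3/2 + (sqrt(-370))**2/2 + sqrt(-370)/4) + 338393 = (-3/2 + (I*sqrt(370))**2/2 + (I*sqrt(370))/4) + 338393 = (-3/2 + (1/2)*(-370) + I*sqrt(370)/4) + 338393 = (-3/2 - 185 + I*sqrt(370)/4) + 338393 = (-373/2 + I*sqrt(370)/4) + 338393 = 676413/2 + I*sqrt(370)/4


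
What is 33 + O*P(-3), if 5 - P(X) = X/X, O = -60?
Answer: -207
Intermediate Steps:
P(X) = 4 (P(X) = 5 - X/X = 5 - 1*1 = 5 - 1 = 4)
33 + O*P(-3) = 33 - 60*4 = 33 - 240 = -207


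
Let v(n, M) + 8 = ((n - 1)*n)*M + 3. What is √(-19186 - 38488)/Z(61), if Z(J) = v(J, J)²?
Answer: I*√57674/49842795025 ≈ 4.8182e-9*I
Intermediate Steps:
v(n, M) = -5 + M*n*(-1 + n) (v(n, M) = -8 + (((n - 1)*n)*M + 3) = -8 + (((-1 + n)*n)*M + 3) = -8 + ((n*(-1 + n))*M + 3) = -8 + (M*n*(-1 + n) + 3) = -8 + (3 + M*n*(-1 + n)) = -5 + M*n*(-1 + n))
Z(J) = (-5 + J³ - J²)² (Z(J) = (-5 + J*J² - J*J)² = (-5 + J³ - J²)²)
√(-19186 - 38488)/Z(61) = √(-19186 - 38488)/((5 + 61² - 1*61³)²) = √(-57674)/((5 + 3721 - 1*226981)²) = (I*√57674)/((5 + 3721 - 226981)²) = (I*√57674)/((-223255)²) = (I*√57674)/49842795025 = (I*√57674)*(1/49842795025) = I*√57674/49842795025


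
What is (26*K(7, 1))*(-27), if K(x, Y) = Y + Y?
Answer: -1404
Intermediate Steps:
K(x, Y) = 2*Y
(26*K(7, 1))*(-27) = (26*(2*1))*(-27) = (26*2)*(-27) = 52*(-27) = -1404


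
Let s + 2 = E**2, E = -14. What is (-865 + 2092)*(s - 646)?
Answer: -554604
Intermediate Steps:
s = 194 (s = -2 + (-14)**2 = -2 + 196 = 194)
(-865 + 2092)*(s - 646) = (-865 + 2092)*(194 - 646) = 1227*(-452) = -554604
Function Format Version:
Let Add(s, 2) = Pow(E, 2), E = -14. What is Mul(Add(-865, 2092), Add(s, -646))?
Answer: -554604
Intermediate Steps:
s = 194 (s = Add(-2, Pow(-14, 2)) = Add(-2, 196) = 194)
Mul(Add(-865, 2092), Add(s, -646)) = Mul(Add(-865, 2092), Add(194, -646)) = Mul(1227, -452) = -554604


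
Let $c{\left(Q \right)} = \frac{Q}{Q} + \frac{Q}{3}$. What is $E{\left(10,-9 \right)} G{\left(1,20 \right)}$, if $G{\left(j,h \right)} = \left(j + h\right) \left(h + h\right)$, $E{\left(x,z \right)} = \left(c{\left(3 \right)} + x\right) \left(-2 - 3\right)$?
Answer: $-50400$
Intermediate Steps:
$c{\left(Q \right)} = 1 + \frac{Q}{3}$ ($c{\left(Q \right)} = 1 + Q \frac{1}{3} = 1 + \frac{Q}{3}$)
$E{\left(x,z \right)} = -10 - 5 x$ ($E{\left(x,z \right)} = \left(\left(1 + \frac{1}{3} \cdot 3\right) + x\right) \left(-2 - 3\right) = \left(\left(1 + 1\right) + x\right) \left(-5\right) = \left(2 + x\right) \left(-5\right) = -10 - 5 x$)
$G{\left(j,h \right)} = 2 h \left(h + j\right)$ ($G{\left(j,h \right)} = \left(h + j\right) 2 h = 2 h \left(h + j\right)$)
$E{\left(10,-9 \right)} G{\left(1,20 \right)} = \left(-10 - 50\right) 2 \cdot 20 \left(20 + 1\right) = \left(-10 - 50\right) 2 \cdot 20 \cdot 21 = \left(-60\right) 840 = -50400$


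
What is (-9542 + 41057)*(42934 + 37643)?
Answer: 2539384155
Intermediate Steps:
(-9542 + 41057)*(42934 + 37643) = 31515*80577 = 2539384155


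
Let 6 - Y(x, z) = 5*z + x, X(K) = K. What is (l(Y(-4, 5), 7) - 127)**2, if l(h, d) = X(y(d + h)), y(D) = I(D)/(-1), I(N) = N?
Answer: 14161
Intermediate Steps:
y(D) = -D (y(D) = D/(-1) = D*(-1) = -D)
Y(x, z) = 6 - x - 5*z (Y(x, z) = 6 - (5*z + x) = 6 - (x + 5*z) = 6 + (-x - 5*z) = 6 - x - 5*z)
l(h, d) = -d - h (l(h, d) = -(d + h) = -d - h)
(l(Y(-4, 5), 7) - 127)**2 = ((-1*7 - (6 - 1*(-4) - 5*5)) - 127)**2 = ((-7 - (6 + 4 - 25)) - 127)**2 = ((-7 - 1*(-15)) - 127)**2 = ((-7 + 15) - 127)**2 = (8 - 127)**2 = (-119)**2 = 14161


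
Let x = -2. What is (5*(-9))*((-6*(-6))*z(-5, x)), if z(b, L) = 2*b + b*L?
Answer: 0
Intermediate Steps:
z(b, L) = 2*b + L*b
(5*(-9))*((-6*(-6))*z(-5, x)) = (5*(-9))*((-6*(-6))*(-5*(2 - 2))) = -1620*(-5*0) = -1620*0 = -45*0 = 0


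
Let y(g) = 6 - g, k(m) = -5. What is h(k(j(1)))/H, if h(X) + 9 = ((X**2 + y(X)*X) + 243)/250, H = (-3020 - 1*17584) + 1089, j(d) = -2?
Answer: 679/1626250 ≈ 0.00041752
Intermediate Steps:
H = -19515 (H = (-3020 - 17584) + 1089 = -20604 + 1089 = -19515)
h(X) = -2007/250 + X**2/250 + X*(6 - X)/250 (h(X) = -9 + ((X**2 + (6 - X)*X) + 243)/250 = -9 + ((X**2 + X*(6 - X)) + 243)*(1/250) = -9 + (243 + X**2 + X*(6 - X))*(1/250) = -9 + (243/250 + X**2/250 + X*(6 - X)/250) = -2007/250 + X**2/250 + X*(6 - X)/250)
h(k(j(1)))/H = (-2007/250 + (3/125)*(-5))/(-19515) = (-2007/250 - 3/25)*(-1/19515) = -2037/250*(-1/19515) = 679/1626250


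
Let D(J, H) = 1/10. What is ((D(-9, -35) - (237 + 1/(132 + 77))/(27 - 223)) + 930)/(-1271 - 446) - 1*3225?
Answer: -283586414313/87918985 ≈ -3225.5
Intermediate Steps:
D(J, H) = ⅒
((D(-9, -35) - (237 + 1/(132 + 77))/(27 - 223)) + 930)/(-1271 - 446) - 1*3225 = ((⅒ - (237 + 1/(132 + 77))/(27 - 223)) + 930)/(-1271 - 446) - 1*3225 = ((⅒ - (237 + 1/209)/(-196)) + 930)/(-1717) - 3225 = ((⅒ - (237 + 1/209)*(-1)/196) + 930)*(-1/1717) - 3225 = ((⅒ - 49534*(-1)/(209*196)) + 930)*(-1/1717) - 3225 = ((⅒ - 1*(-24767/20482)) + 930)*(-1/1717) - 3225 = ((⅒ + 24767/20482) + 930)*(-1/1717) - 3225 = (67038/51205 + 930)*(-1/1717) - 3225 = (47687688/51205)*(-1/1717) - 3225 = -47687688/87918985 - 3225 = -283586414313/87918985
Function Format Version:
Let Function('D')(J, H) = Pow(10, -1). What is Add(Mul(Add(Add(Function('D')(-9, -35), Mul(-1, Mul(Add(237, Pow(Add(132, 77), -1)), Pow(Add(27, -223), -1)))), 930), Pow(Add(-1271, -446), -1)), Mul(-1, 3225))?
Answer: Rational(-283586414313, 87918985) ≈ -3225.5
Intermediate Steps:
Function('D')(J, H) = Rational(1, 10)
Add(Mul(Add(Add(Function('D')(-9, -35), Mul(-1, Mul(Add(237, Pow(Add(132, 77), -1)), Pow(Add(27, -223), -1)))), 930), Pow(Add(-1271, -446), -1)), Mul(-1, 3225)) = Add(Mul(Add(Add(Rational(1, 10), Mul(-1, Mul(Add(237, Pow(Add(132, 77), -1)), Pow(Add(27, -223), -1)))), 930), Pow(Add(-1271, -446), -1)), Mul(-1, 3225)) = Add(Mul(Add(Add(Rational(1, 10), Mul(-1, Mul(Add(237, Pow(209, -1)), Pow(-196, -1)))), 930), Pow(-1717, -1)), -3225) = Add(Mul(Add(Add(Rational(1, 10), Mul(-1, Mul(Add(237, Rational(1, 209)), Rational(-1, 196)))), 930), Rational(-1, 1717)), -3225) = Add(Mul(Add(Add(Rational(1, 10), Mul(-1, Mul(Rational(49534, 209), Rational(-1, 196)))), 930), Rational(-1, 1717)), -3225) = Add(Mul(Add(Add(Rational(1, 10), Mul(-1, Rational(-24767, 20482))), 930), Rational(-1, 1717)), -3225) = Add(Mul(Add(Add(Rational(1, 10), Rational(24767, 20482)), 930), Rational(-1, 1717)), -3225) = Add(Mul(Add(Rational(67038, 51205), 930), Rational(-1, 1717)), -3225) = Add(Mul(Rational(47687688, 51205), Rational(-1, 1717)), -3225) = Add(Rational(-47687688, 87918985), -3225) = Rational(-283586414313, 87918985)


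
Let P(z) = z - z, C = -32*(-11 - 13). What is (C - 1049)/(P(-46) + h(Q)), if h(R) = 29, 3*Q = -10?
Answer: -281/29 ≈ -9.6897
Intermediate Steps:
C = 768 (C = -32*(-24) = 768)
Q = -10/3 (Q = (⅓)*(-10) = -10/3 ≈ -3.3333)
P(z) = 0
(C - 1049)/(P(-46) + h(Q)) = (768 - 1049)/(0 + 29) = -281/29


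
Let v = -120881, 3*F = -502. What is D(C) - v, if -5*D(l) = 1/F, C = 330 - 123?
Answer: 303411313/2510 ≈ 1.2088e+5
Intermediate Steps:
F = -502/3 (F = (1/3)*(-502) = -502/3 ≈ -167.33)
C = 207
D(l) = 3/2510 (D(l) = -1/(5*(-502/3)) = -1/5*(-3/502) = 3/2510)
D(C) - v = 3/2510 - 1*(-120881) = 3/2510 + 120881 = 303411313/2510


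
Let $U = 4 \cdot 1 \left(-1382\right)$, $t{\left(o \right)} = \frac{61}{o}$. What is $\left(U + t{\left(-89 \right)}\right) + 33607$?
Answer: $\frac{2498970}{89} \approx 28078.0$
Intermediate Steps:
$U = -5528$ ($U = 4 \left(-1382\right) = -5528$)
$\left(U + t{\left(-89 \right)}\right) + 33607 = \left(-5528 + \frac{61}{-89}\right) + 33607 = \left(-5528 + 61 \left(- \frac{1}{89}\right)\right) + 33607 = \left(-5528 - \frac{61}{89}\right) + 33607 = - \frac{492053}{89} + 33607 = \frac{2498970}{89}$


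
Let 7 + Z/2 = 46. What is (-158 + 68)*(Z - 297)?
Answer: 19710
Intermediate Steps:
Z = 78 (Z = -14 + 2*46 = -14 + 92 = 78)
(-158 + 68)*(Z - 297) = (-158 + 68)*(78 - 297) = -90*(-219) = 19710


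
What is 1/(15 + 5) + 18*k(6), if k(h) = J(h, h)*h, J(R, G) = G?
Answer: 12961/20 ≈ 648.05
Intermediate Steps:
k(h) = h**2 (k(h) = h*h = h**2)
1/(15 + 5) + 18*k(6) = 1/(15 + 5) + 18*6**2 = 1/20 + 18*36 = 1/20 + 648 = 12961/20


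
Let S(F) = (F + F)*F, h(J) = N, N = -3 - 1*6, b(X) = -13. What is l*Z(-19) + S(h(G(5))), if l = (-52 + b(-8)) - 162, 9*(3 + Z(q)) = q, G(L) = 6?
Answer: 11900/9 ≈ 1322.2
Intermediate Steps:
N = -9 (N = -3 - 6 = -9)
h(J) = -9
S(F) = 2*F² (S(F) = (2*F)*F = 2*F²)
Z(q) = -3 + q/9
l = -227 (l = (-52 - 13) - 162 = -65 - 162 = -227)
l*Z(-19) + S(h(G(5))) = -227*(-3 + (⅑)*(-19)) + 2*(-9)² = -227*(-3 - 19/9) + 2*81 = -227*(-46/9) + 162 = 10442/9 + 162 = 11900/9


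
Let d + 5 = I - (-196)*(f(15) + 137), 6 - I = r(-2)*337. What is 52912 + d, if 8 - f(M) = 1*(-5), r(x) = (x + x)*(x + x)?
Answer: 76921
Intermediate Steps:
r(x) = 4*x² (r(x) = (2*x)*(2*x) = 4*x²)
f(M) = 13 (f(M) = 8 - (-5) = 8 - 1*(-5) = 8 + 5 = 13)
I = -5386 (I = 6 - 4*(-2)²*337 = 6 - 4*4*337 = 6 - 16*337 = 6 - 1*5392 = 6 - 5392 = -5386)
d = 24009 (d = -5 + (-5386 - (-196)*(13 + 137)) = -5 + (-5386 - (-196)*150) = -5 + (-5386 - 1*(-29400)) = -5 + (-5386 + 29400) = -5 + 24014 = 24009)
52912 + d = 52912 + 24009 = 76921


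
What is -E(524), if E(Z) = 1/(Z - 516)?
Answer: -⅛ ≈ -0.12500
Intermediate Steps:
E(Z) = 1/(-516 + Z)
-E(524) = -1/(-516 + 524) = -1/8 = -1*⅛ = -⅛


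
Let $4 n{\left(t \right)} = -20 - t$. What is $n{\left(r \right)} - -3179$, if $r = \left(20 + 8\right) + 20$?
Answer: $3162$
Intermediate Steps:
$r = 48$ ($r = 28 + 20 = 48$)
$n{\left(t \right)} = -5 - \frac{t}{4}$ ($n{\left(t \right)} = \frac{-20 - t}{4} = -5 - \frac{t}{4}$)
$n{\left(r \right)} - -3179 = \left(-5 - 12\right) - -3179 = \left(-5 - 12\right) + 3179 = -17 + 3179 = 3162$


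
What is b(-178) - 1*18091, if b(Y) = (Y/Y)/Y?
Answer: -3220199/178 ≈ -18091.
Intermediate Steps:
b(Y) = 1/Y
b(-178) - 1*18091 = 1/(-178) - 1*18091 = -1/178 - 18091 = -3220199/178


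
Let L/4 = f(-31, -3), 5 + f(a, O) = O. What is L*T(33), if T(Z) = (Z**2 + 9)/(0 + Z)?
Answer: -11712/11 ≈ -1064.7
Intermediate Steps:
f(a, O) = -5 + O
L = -32 (L = 4*(-5 - 3) = 4*(-8) = -32)
T(Z) = (9 + Z**2)/Z
L*T(33) = -32*(33 + 9/33) = -32*(33 + 9*(1/33)) = -32*(33 + 3/11) = -32*366/11 = -11712/11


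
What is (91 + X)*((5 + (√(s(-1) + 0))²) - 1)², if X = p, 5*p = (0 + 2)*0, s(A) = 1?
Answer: 2275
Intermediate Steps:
p = 0 (p = ((0 + 2)*0)/5 = (2*0)/5 = (⅕)*0 = 0)
X = 0
(91 + X)*((5 + (√(s(-1) + 0))²) - 1)² = (91 + 0)*((5 + (√(1 + 0))²) - 1)² = 91*((5 + (√1)²) - 1)² = 91*((5 + 1²) - 1)² = 91*((5 + 1) - 1)² = 91*(6 - 1)² = 91*5² = 91*25 = 2275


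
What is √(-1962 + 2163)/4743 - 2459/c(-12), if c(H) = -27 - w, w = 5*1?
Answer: 2459/32 + √201/4743 ≈ 76.847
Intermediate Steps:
w = 5
c(H) = -32 (c(H) = -27 - 1*5 = -27 - 5 = -32)
√(-1962 + 2163)/4743 - 2459/c(-12) = √(-1962 + 2163)/4743 - 2459/(-32) = √201*(1/4743) - 2459*(-1/32) = √201/4743 + 2459/32 = 2459/32 + √201/4743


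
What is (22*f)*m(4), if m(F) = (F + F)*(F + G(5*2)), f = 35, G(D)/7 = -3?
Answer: -104720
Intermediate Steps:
G(D) = -21 (G(D) = 7*(-3) = -21)
m(F) = 2*F*(-21 + F) (m(F) = (F + F)*(F - 21) = (2*F)*(-21 + F) = 2*F*(-21 + F))
(22*f)*m(4) = (22*35)*(2*4*(-21 + 4)) = 770*(2*4*(-17)) = 770*(-136) = -104720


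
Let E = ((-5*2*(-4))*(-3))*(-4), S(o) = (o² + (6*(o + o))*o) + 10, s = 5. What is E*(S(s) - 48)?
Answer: 137760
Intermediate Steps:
S(o) = 10 + 13*o² (S(o) = (o² + (6*(2*o))*o) + 10 = (o² + (12*o)*o) + 10 = (o² + 12*o²) + 10 = 13*o² + 10 = 10 + 13*o²)
E = 480 (E = (-10*(-4)*(-3))*(-4) = (40*(-3))*(-4) = -120*(-4) = 480)
E*(S(s) - 48) = 480*((10 + 13*5²) - 48) = 480*((10 + 13*25) - 48) = 480*((10 + 325) - 48) = 480*(335 - 48) = 480*287 = 137760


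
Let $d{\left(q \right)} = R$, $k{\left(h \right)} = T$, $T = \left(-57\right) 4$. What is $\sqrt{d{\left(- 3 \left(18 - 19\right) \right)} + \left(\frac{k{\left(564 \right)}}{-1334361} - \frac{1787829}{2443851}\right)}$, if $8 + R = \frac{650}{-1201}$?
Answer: $\frac{i \sqrt{21677737716104569980892383029}}{48351065882931} \approx 3.0451 i$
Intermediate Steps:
$T = -228$
$k{\left(h \right)} = -228$
$R = - \frac{10258}{1201}$ ($R = -8 + \frac{650}{-1201} = -8 + 650 \left(- \frac{1}{1201}\right) = -8 - \frac{650}{1201} = - \frac{10258}{1201} \approx -8.5412$)
$d{\left(q \right)} = - \frac{10258}{1201}$
$\sqrt{d{\left(- 3 \left(18 - 19\right) \right)} + \left(\frac{k{\left(564 \right)}}{-1334361} - \frac{1787829}{2443851}\right)} = \sqrt{- \frac{10258}{1201} - \left(- \frac{76}{444787} + \frac{595943}{814617}\right)} = \sqrt{- \frac{10258}{1201} - \frac{265005788249}{362331051579}} = \sqrt{- \frac{4035063878784431}{435159592946379}} = \frac{i \sqrt{21677737716104569980892383029}}{48351065882931}$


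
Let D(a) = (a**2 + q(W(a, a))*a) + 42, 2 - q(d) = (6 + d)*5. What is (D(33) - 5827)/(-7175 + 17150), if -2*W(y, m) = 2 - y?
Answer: -3271/3990 ≈ -0.81980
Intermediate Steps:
W(y, m) = -1 + y/2 (W(y, m) = -(2 - y)/2 = -1 + y/2)
q(d) = -28 - 5*d (q(d) = 2 - (6 + d)*5 = 2 - (30 + 5*d) = 2 + (-30 - 5*d) = -28 - 5*d)
D(a) = 42 + a**2 + a*(-23 - 5*a/2) (D(a) = (a**2 + (-28 - 5*(-1 + a/2))*a) + 42 = (a**2 + (-28 + (5 - 5*a/2))*a) + 42 = (a**2 + (-23 - 5*a/2)*a) + 42 = (a**2 + a*(-23 - 5*a/2)) + 42 = 42 + a**2 + a*(-23 - 5*a/2))
(D(33) - 5827)/(-7175 + 17150) = ((42 - 23*33 - 3/2*33**2) - 5827)/(-7175 + 17150) = ((42 - 759 - 3/2*1089) - 5827)/9975 = ((42 - 759 - 3267/2) - 5827)*(1/9975) = (-4701/2 - 5827)*(1/9975) = -16355/2*1/9975 = -3271/3990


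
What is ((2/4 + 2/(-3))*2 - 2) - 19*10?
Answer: -577/3 ≈ -192.33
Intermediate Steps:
((2/4 + 2/(-3))*2 - 2) - 19*10 = ((2*(¼) + 2*(-⅓))*2 - 2) - 190 = ((½ - ⅔)*2 - 2) - 190 = (-⅙*2 - 2) - 190 = (-⅓ - 2) - 190 = -7/3 - 190 = -577/3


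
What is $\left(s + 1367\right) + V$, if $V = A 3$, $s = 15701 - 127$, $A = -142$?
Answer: $16515$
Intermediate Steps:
$s = 15574$
$V = -426$ ($V = \left(-142\right) 3 = -426$)
$\left(s + 1367\right) + V = \left(15574 + 1367\right) - 426 = 16941 - 426 = 16515$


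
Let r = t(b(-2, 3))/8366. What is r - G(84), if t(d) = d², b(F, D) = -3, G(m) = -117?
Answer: 978831/8366 ≈ 117.00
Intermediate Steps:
r = 9/8366 (r = (-3)²/8366 = 9*(1/8366) = 9/8366 ≈ 0.0010758)
r - G(84) = 9/8366 - 1*(-117) = 9/8366 + 117 = 978831/8366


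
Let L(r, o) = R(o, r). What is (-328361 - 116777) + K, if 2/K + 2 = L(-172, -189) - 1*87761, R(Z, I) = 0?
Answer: -39066646296/87763 ≈ -4.4514e+5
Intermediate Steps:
L(r, o) = 0
K = -2/87763 (K = 2/(-2 + (0 - 1*87761)) = 2/(-2 + (0 - 87761)) = 2/(-2 - 87761) = 2/(-87763) = 2*(-1/87763) = -2/87763 ≈ -2.2789e-5)
(-328361 - 116777) + K = (-328361 - 116777) - 2/87763 = -445138 - 2/87763 = -39066646296/87763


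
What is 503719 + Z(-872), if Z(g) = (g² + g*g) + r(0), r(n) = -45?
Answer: 2024442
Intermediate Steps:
Z(g) = -45 + 2*g² (Z(g) = (g² + g*g) - 45 = (g² + g²) - 45 = 2*g² - 45 = -45 + 2*g²)
503719 + Z(-872) = 503719 + (-45 + 2*(-872)²) = 503719 + (-45 + 2*760384) = 503719 + (-45 + 1520768) = 503719 + 1520723 = 2024442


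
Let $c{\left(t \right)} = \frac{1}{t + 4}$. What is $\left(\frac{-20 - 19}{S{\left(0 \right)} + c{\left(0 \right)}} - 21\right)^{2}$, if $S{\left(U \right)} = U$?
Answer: $31329$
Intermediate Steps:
$c{\left(t \right)} = \frac{1}{4 + t}$
$\left(\frac{-20 - 19}{S{\left(0 \right)} + c{\left(0 \right)}} - 21\right)^{2} = \left(\frac{-20 - 19}{0 + \frac{1}{4 + 0}} - 21\right)^{2} = \left(- \frac{39}{0 + \frac{1}{4}} - 21\right)^{2} = \left(- 39 \frac{1}{\frac{1}{4}} - 21\right)^{2} = \left(\left(-39\right) 4 - 21\right)^{2} = \left(-156 - 21\right)^{2} = \left(-177\right)^{2} = 31329$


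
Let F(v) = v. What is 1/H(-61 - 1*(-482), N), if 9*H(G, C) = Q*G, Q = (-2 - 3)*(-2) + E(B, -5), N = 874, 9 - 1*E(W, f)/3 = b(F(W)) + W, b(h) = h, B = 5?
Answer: 9/2947 ≈ 0.0030540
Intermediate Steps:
E(W, f) = 27 - 6*W (E(W, f) = 27 - 3*(W + W) = 27 - 6*W)
Q = 7 (Q = (-2 - 3)*(-2) + (27 - 6*5) = -5*(-2) + (27 - 30) = 10 - 3 = 7)
H(G, C) = 7*G/9 (H(G, C) = (7*G)/9 = 7*G/9)
1/H(-61 - 1*(-482), N) = 1/(7*(-61 - 1*(-482))/9) = 1/(7*(-61 + 482)/9) = 1/((7/9)*421) = 1/(2947/9) = 9/2947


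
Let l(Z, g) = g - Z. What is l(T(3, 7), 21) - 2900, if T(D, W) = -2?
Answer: -2877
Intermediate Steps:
l(T(3, 7), 21) - 2900 = (21 - 1*(-2)) - 2900 = (21 + 2) - 2900 = 23 - 2900 = -2877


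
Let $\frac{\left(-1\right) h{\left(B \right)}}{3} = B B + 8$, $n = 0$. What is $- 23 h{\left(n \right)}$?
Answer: $552$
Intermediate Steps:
$h{\left(B \right)} = -24 - 3 B^{2}$ ($h{\left(B \right)} = - 3 \left(B B + 8\right) = - 3 \left(B^{2} + 8\right) = - 3 \left(8 + B^{2}\right) = -24 - 3 B^{2}$)
$- 23 h{\left(n \right)} = - 23 \left(-24 - 3 \cdot 0^{2}\right) = - 23 \left(-24 - 0\right) = - 23 \left(-24 + 0\right) = \left(-23\right) \left(-24\right) = 552$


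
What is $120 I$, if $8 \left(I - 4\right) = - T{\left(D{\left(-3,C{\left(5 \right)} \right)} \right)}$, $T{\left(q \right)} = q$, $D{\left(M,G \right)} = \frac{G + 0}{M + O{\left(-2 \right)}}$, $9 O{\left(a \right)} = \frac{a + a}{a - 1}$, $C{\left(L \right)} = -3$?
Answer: $\frac{35745}{77} \approx 464.22$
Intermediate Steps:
$O{\left(a \right)} = \frac{2 a}{9 \left(-1 + a\right)}$ ($O{\left(a \right)} = \frac{\left(a + a\right) \frac{1}{a - 1}}{9} = \frac{2 a \frac{1}{-1 + a}}{9} = \frac{2 a}{9 \left(-1 + a\right)}$)
$D{\left(M,G \right)} = \frac{G}{\frac{4}{27} + M}$ ($D{\left(M,G \right)} = \frac{G + 0}{M + \frac{2}{9} \left(-2\right) \frac{1}{-1 - 2}} = \frac{G}{M + \frac{2}{9} \left(-2\right) \frac{1}{-3}} = \frac{G}{M + \frac{2}{9} \left(-2\right) \left(- \frac{1}{3}\right)} = \frac{G}{M + \frac{4}{27}} = \frac{G}{\frac{4}{27} + M}$)
$I = \frac{2383}{616}$ ($I = 4 + \frac{\left(-1\right) 27 \left(-3\right) \frac{1}{4 + 27 \left(-3\right)}}{8} = 4 + \frac{\left(-1\right) 27 \left(-3\right) \frac{1}{4 - 81}}{8} = 4 + \frac{\left(-1\right) 27 \left(-3\right) \frac{1}{-77}}{8} = 4 + \frac{\left(-1\right) 27 \left(-3\right) \left(- \frac{1}{77}\right)}{8} = 4 + \frac{\left(-1\right) \frac{81}{77}}{8} = 4 + \frac{1}{8} \left(- \frac{81}{77}\right) = 4 - \frac{81}{616} = \frac{2383}{616} \approx 3.8685$)
$120 I = 120 \cdot \frac{2383}{616} = \frac{35745}{77}$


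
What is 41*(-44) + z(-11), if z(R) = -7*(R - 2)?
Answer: -1713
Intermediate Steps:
z(R) = 14 - 7*R (z(R) = -7*(-2 + R) = 14 - 7*R)
41*(-44) + z(-11) = 41*(-44) + (14 - 7*(-11)) = -1804 + (14 + 77) = -1804 + 91 = -1713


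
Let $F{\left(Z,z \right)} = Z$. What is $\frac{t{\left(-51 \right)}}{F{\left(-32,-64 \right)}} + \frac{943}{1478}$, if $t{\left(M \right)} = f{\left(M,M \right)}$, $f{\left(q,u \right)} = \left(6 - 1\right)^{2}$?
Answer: $- \frac{3387}{23648} \approx -0.14323$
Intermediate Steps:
$f{\left(q,u \right)} = 25$ ($f{\left(q,u \right)} = 5^{2} = 25$)
$t{\left(M \right)} = 25$
$\frac{t{\left(-51 \right)}}{F{\left(-32,-64 \right)}} + \frac{943}{1478} = \frac{25}{-32} + \frac{943}{1478} = 25 \left(- \frac{1}{32}\right) + 943 \cdot \frac{1}{1478} = - \frac{25}{32} + \frac{943}{1478} = - \frac{3387}{23648}$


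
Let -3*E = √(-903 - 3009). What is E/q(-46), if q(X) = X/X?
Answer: -2*I*√978/3 ≈ -20.849*I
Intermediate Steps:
q(X) = 1
E = -2*I*√978/3 (E = -√(-903 - 3009)/3 = -2*I*√978/3 ≈ -20.849*I)
E/q(-46) = -2*I*√978/3/1 = -2*I*√978/3*1 = -2*I*√978/3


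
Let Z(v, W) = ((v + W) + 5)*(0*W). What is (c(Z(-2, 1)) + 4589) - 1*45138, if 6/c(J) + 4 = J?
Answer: -81101/2 ≈ -40551.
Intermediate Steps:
Z(v, W) = 0 (Z(v, W) = ((W + v) + 5)*0 = (5 + W + v)*0 = 0)
c(J) = 6/(-4 + J)
(c(Z(-2, 1)) + 4589) - 1*45138 = (6/(-4 + 0) + 4589) - 1*45138 = (6/(-4) + 4589) - 45138 = (6*(-¼) + 4589) - 45138 = (-3/2 + 4589) - 45138 = 9175/2 - 45138 = -81101/2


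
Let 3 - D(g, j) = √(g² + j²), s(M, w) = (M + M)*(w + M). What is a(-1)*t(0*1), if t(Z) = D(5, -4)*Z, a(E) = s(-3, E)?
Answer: 0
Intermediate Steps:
s(M, w) = 2*M*(M + w) (s(M, w) = (2*M)*(M + w) = 2*M*(M + w))
a(E) = 18 - 6*E (a(E) = 2*(-3)*(-3 + E) = 18 - 6*E)
D(g, j) = 3 - √(g² + j²)
t(Z) = Z*(3 - √41) (t(Z) = (3 - √(5² + (-4)²))*Z = (3 - √(25 + 16))*Z = (3 - √41)*Z = Z*(3 - √41))
a(-1)*t(0*1) = (18 - 6*(-1))*((0*1)*(3 - √41)) = (18 + 6)*(0*(3 - √41)) = 24*0 = 0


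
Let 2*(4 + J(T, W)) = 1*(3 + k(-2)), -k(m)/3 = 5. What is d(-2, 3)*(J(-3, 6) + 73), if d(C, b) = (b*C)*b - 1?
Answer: -1197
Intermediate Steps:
k(m) = -15 (k(m) = -3*5 = -15)
d(C, b) = -1 + C*b² (d(C, b) = (C*b)*b - 1 = C*b² - 1 = -1 + C*b²)
J(T, W) = -10 (J(T, W) = -4 + (1*(3 - 15))/2 = -4 + (1*(-12))/2 = -4 + (½)*(-12) = -4 - 6 = -10)
d(-2, 3)*(J(-3, 6) + 73) = (-1 - 2*3²)*(-10 + 73) = (-1 - 2*9)*63 = (-1 - 18)*63 = -19*63 = -1197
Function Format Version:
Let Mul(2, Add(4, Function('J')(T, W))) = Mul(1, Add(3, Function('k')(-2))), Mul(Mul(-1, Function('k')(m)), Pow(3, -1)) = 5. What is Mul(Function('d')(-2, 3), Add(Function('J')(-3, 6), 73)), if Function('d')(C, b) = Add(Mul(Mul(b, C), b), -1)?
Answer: -1197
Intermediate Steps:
Function('k')(m) = -15 (Function('k')(m) = Mul(-3, 5) = -15)
Function('d')(C, b) = Add(-1, Mul(C, Pow(b, 2))) (Function('d')(C, b) = Add(Mul(Mul(C, b), b), -1) = Add(Mul(C, Pow(b, 2)), -1) = Add(-1, Mul(C, Pow(b, 2))))
Function('J')(T, W) = -10 (Function('J')(T, W) = Add(-4, Mul(Rational(1, 2), Mul(1, Add(3, -15)))) = Add(-4, Mul(Rational(1, 2), Mul(1, -12))) = Add(-4, Mul(Rational(1, 2), -12)) = Add(-4, -6) = -10)
Mul(Function('d')(-2, 3), Add(Function('J')(-3, 6), 73)) = Mul(Add(-1, Mul(-2, Pow(3, 2))), Add(-10, 73)) = Mul(Add(-1, Mul(-2, 9)), 63) = Mul(Add(-1, -18), 63) = Mul(-19, 63) = -1197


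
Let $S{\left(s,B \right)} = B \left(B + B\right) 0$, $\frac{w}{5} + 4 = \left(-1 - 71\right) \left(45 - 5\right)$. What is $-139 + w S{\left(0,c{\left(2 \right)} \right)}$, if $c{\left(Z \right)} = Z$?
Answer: $-139$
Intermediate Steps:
$w = -14420$ ($w = -20 + 5 \left(-1 - 71\right) \left(45 - 5\right) = -20 + 5 \left(\left(-72\right) 40\right) = -20 + 5 \left(-2880\right) = -20 - 14400 = -14420$)
$S{\left(s,B \right)} = 0$ ($S{\left(s,B \right)} = B 2 B 0 = 2 B^{2} \cdot 0 = 0$)
$-139 + w S{\left(0,c{\left(2 \right)} \right)} = -139 - 0 = -139 + 0 = -139$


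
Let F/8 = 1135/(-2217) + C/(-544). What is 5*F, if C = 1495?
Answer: -19659275/150756 ≈ -130.40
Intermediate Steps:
F = -3931855/150756 (F = 8*(1135/(-2217) + 1495/(-544)) = 8*(1135*(-1/2217) + 1495*(-1/544)) = 8*(-1135/2217 - 1495/544) = 8*(-3931855/1206048) = -3931855/150756 ≈ -26.081)
5*F = 5*(-3931855/150756) = -19659275/150756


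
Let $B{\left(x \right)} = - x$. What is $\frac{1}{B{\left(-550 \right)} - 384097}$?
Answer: $- \frac{1}{383547} \approx -2.6072 \cdot 10^{-6}$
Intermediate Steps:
$\frac{1}{B{\left(-550 \right)} - 384097} = \frac{1}{\left(-1\right) \left(-550\right) - 384097} = \frac{1}{550 - 384097} = \frac{1}{-383547} = - \frac{1}{383547}$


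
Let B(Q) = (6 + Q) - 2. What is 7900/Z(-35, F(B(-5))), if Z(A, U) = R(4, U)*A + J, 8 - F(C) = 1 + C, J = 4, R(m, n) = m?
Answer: -1975/34 ≈ -58.088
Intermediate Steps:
B(Q) = 4 + Q
F(C) = 7 - C (F(C) = 8 - (1 + C) = 8 + (-1 - C) = 7 - C)
Z(A, U) = 4 + 4*A (Z(A, U) = 4*A + 4 = 4 + 4*A)
7900/Z(-35, F(B(-5))) = 7900/(4 + 4*(-35)) = 7900/(4 - 140) = 7900/(-136) = 7900*(-1/136) = -1975/34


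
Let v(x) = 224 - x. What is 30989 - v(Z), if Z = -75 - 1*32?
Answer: 30658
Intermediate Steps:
Z = -107 (Z = -75 - 32 = -107)
30989 - v(Z) = 30989 - (224 - 1*(-107)) = 30989 - (224 + 107) = 30989 - 1*331 = 30989 - 331 = 30658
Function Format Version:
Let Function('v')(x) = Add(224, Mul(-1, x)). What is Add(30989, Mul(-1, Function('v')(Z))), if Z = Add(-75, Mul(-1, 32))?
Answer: 30658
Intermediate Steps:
Z = -107 (Z = Add(-75, -32) = -107)
Add(30989, Mul(-1, Function('v')(Z))) = Add(30989, Mul(-1, Add(224, Mul(-1, -107)))) = Add(30989, Mul(-1, Add(224, 107))) = Add(30989, Mul(-1, 331)) = Add(30989, -331) = 30658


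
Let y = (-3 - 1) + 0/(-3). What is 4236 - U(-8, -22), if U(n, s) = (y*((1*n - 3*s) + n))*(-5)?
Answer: 3236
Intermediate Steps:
y = -4 (y = -4 + 0*(-⅓) = -4 + 0 = -4)
U(n, s) = -60*s + 40*n (U(n, s) = -4*((1*n - 3*s) + n)*(-5) = -4*((n - 3*s) + n)*(-5) = -4*(-3*s + 2*n)*(-5) = (-8*n + 12*s)*(-5) = -60*s + 40*n)
4236 - U(-8, -22) = 4236 - (-60*(-22) + 40*(-8)) = 4236 - (1320 - 320) = 4236 - 1*1000 = 4236 - 1000 = 3236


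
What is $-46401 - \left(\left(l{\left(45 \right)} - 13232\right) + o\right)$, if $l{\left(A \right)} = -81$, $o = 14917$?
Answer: $-48005$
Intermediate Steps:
$-46401 - \left(\left(l{\left(45 \right)} - 13232\right) + o\right) = -46401 - \left(\left(-81 - 13232\right) + 14917\right) = -46401 - \left(-13313 + 14917\right) = -46401 - 1604 = -48005$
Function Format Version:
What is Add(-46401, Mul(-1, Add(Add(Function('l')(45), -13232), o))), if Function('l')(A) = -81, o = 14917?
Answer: -48005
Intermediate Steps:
Add(-46401, Mul(-1, Add(Add(Function('l')(45), -13232), o))) = Add(-46401, Mul(-1, Add(Add(-81, -13232), 14917))) = Add(-46401, Mul(-1, Add(-13313, 14917))) = Add(-46401, Mul(-1, 1604)) = Add(-46401, -1604) = -48005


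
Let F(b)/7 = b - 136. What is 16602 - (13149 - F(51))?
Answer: 2858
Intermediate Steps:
F(b) = -952 + 7*b (F(b) = 7*(b - 136) = 7*(-136 + b) = -952 + 7*b)
16602 - (13149 - F(51)) = 16602 - (13149 - (-952 + 7*51)) = 16602 - (13149 - (-952 + 357)) = 16602 - (13149 - 1*(-595)) = 16602 - (13149 + 595) = 16602 - 1*13744 = 16602 - 13744 = 2858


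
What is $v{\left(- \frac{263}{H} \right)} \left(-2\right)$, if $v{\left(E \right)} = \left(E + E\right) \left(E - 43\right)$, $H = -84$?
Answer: $\frac{880787}{1764} \approx 499.31$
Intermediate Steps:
$v{\left(E \right)} = 2 E \left(-43 + E\right)$
$v{\left(- \frac{263}{H} \right)} \left(-2\right) = 2 \left(- \frac{263}{-84}\right) \left(-43 - \frac{263}{-84}\right) \left(-2\right) = 2 \left(\left(-263\right) \left(- \frac{1}{84}\right)\right) \left(-43 - - \frac{263}{84}\right) \left(-2\right) = 2 \cdot \frac{263}{84} \left(-43 + \frac{263}{84}\right) \left(-2\right) = 2 \cdot \frac{263}{84} \left(- \frac{3349}{84}\right) \left(-2\right) = \left(- \frac{880787}{3528}\right) \left(-2\right) = \frac{880787}{1764}$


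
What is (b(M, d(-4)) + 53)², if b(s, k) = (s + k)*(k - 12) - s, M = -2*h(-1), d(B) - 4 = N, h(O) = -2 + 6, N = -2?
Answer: 14641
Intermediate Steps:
h(O) = 4
d(B) = 2 (d(B) = 4 - 2 = 2)
M = -8 (M = -2*4 = -8)
b(s, k) = -s + (-12 + k)*(k + s) (b(s, k) = (k + s)*(-12 + k) - s = (-12 + k)*(k + s) - s = -s + (-12 + k)*(k + s))
(b(M, d(-4)) + 53)² = ((2² - 13*(-8) - 12*2 + 2*(-8)) + 53)² = ((4 + 104 - 24 - 16) + 53)² = (68 + 53)² = 121² = 14641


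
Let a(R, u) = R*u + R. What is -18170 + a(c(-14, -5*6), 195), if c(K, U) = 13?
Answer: -15622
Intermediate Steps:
a(R, u) = R + R*u
-18170 + a(c(-14, -5*6), 195) = -18170 + 13*(1 + 195) = -18170 + 13*196 = -18170 + 2548 = -15622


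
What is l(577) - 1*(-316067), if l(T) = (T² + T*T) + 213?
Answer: 982138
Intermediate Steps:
l(T) = 213 + 2*T² (l(T) = (T² + T²) + 213 = 2*T² + 213 = 213 + 2*T²)
l(577) - 1*(-316067) = (213 + 2*577²) - 1*(-316067) = (213 + 2*332929) + 316067 = (213 + 665858) + 316067 = 666071 + 316067 = 982138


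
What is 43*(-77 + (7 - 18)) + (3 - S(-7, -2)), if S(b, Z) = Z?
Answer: -3779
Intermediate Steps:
43*(-77 + (7 - 18)) + (3 - S(-7, -2)) = 43*(-77 + (7 - 18)) + (3 - 1*(-2)) = 43*(-77 - 11) + (3 + 2) = 43*(-88) + 5 = -3784 + 5 = -3779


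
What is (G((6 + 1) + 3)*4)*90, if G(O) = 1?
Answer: 360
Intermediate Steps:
(G((6 + 1) + 3)*4)*90 = (1*4)*90 = 4*90 = 360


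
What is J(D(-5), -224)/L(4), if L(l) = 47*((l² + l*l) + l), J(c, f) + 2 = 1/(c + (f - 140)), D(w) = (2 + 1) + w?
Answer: -733/619272 ≈ -0.0011836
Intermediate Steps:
D(w) = 3 + w
J(c, f) = -2 + 1/(-140 + c + f) (J(c, f) = -2 + 1/(c + (f - 140)) = -2 + 1/(c + (-140 + f)) = -2 + 1/(-140 + c + f))
L(l) = 47*l + 94*l² (L(l) = 47*((l² + l²) + l) = 47*(2*l² + l) = 47*(l + 2*l²) = 47*l + 94*l²)
J(D(-5), -224)/L(4) = ((281 - 2*(3 - 5) - 2*(-224))/(-140 + (3 - 5) - 224))/((47*4*(1 + 2*4))) = ((281 - 2*(-2) + 448)/(-140 - 2 - 224))/((47*4*(1 + 8))) = ((281 + 4 + 448)/(-366))/((47*4*9)) = -1/366*733/1692 = -733/366*1/1692 = -733/619272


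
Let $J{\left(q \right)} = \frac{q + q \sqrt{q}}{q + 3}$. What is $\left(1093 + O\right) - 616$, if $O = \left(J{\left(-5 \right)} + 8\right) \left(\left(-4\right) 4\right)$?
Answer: $309 - 40 i \sqrt{5} \approx 309.0 - 89.443 i$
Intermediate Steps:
$J{\left(q \right)} = \frac{q + q^{\frac{3}{2}}}{3 + q}$
$O = -168 - 40 i \sqrt{5}$ ($O = \left(\frac{-5 + \left(-5\right)^{\frac{3}{2}}}{3 - 5} + 8\right) \left(\left(-4\right) 4\right) = \left(\frac{-5 - 5 i \sqrt{5}}{-2} + 8\right) \left(-16\right) = \left(- \frac{-5 - 5 i \sqrt{5}}{2} + 8\right) \left(-16\right) = \left(\left(\frac{5}{2} + \frac{5 i \sqrt{5}}{2}\right) + 8\right) \left(-16\right) = \left(\frac{21}{2} + \frac{5 i \sqrt{5}}{2}\right) \left(-16\right) = -168 - 40 i \sqrt{5} \approx -168.0 - 89.443 i$)
$\left(1093 + O\right) - 616 = \left(1093 - \left(168 + 40 i \sqrt{5}\right)\right) - 616 = \left(925 - 40 i \sqrt{5}\right) - 616 = 309 - 40 i \sqrt{5}$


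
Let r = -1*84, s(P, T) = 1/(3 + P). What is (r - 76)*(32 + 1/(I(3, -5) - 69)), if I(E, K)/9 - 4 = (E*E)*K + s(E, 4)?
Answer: -4469440/873 ≈ -5119.6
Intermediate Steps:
r = -84
I(E, K) = 36 + 9/(3 + E) + 9*K*E² (I(E, K) = 36 + 9*((E*E)*K + 1/(3 + E)) = 36 + 9*(E²*K + 1/(3 + E)) = 36 + 9*(K*E² + 1/(3 + E)) = 36 + 9*(1/(3 + E) + K*E²) = 36 + (9/(3 + E) + 9*K*E²) = 36 + 9/(3 + E) + 9*K*E²)
(r - 76)*(32 + 1/(I(3, -5) - 69)) = (-84 - 76)*(32 + 1/(9*(1 + (3 + 3)*(4 - 5*3²))/(3 + 3) - 69)) = -160*(32 + 1/(9*(1 + 6*(4 - 5*9))/6 - 69)) = -160*(32 + 1/(9*(⅙)*(1 + 6*(4 - 45)) - 69)) = -160*(32 + 1/(9*(⅙)*(1 + 6*(-41)) - 69)) = -160*(32 + 1/(9*(⅙)*(1 - 246) - 69)) = -160*(32 + 1/(9*(⅙)*(-245) - 69)) = -160*(32 + 1/(-735/2 - 69)) = -160*(32 + 1/(-873/2)) = -160*(32 - 2/873) = -160*27934/873 = -4469440/873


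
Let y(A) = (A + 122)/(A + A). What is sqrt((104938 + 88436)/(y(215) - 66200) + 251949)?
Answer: sqrt(204150388511759586321)/28465663 ≈ 501.94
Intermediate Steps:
y(A) = (122 + A)/(2*A) (y(A) = (122 + A)/((2*A)) = (122 + A)*(1/(2*A)) = (122 + A)/(2*A))
sqrt((104938 + 88436)/(y(215) - 66200) + 251949) = sqrt((104938 + 88436)/((1/2)*(122 + 215)/215 - 66200) + 251949) = sqrt(193374/((1/2)*(1/215)*337 - 66200) + 251949) = sqrt(193374/(337/430 - 66200) + 251949) = sqrt(193374/(-28465663/430) + 251949) = sqrt(193374*(-430/28465663) + 251949) = sqrt(-83150820/28465663 + 251949) = sqrt(7171812176367/28465663) = sqrt(204150388511759586321)/28465663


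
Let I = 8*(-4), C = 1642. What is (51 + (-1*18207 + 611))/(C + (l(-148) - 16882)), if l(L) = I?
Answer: 17545/15272 ≈ 1.1488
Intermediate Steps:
I = -32
l(L) = -32
(51 + (-1*18207 + 611))/(C + (l(-148) - 16882)) = (51 + (-1*18207 + 611))/(1642 + (-32 - 16882)) = (51 + (-18207 + 611))/(1642 - 16914) = (51 - 17596)/(-15272) = -17545*(-1/15272) = 17545/15272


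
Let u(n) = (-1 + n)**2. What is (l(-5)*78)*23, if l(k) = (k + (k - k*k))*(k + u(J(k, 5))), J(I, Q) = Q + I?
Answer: 251160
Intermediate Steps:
J(I, Q) = I + Q
l(k) = (k + (4 + k)**2)*(-k**2 + 2*k) (l(k) = (k + (k - k*k))*(k + (-1 + (k + 5))**2) = (k + (k - k**2))*(k + (-1 + (5 + k))**2) = (-k**2 + 2*k)*(k + (4 + k)**2) = (k + (4 + k)**2)*(-k**2 + 2*k))
(l(-5)*78)*23 = (-5*(32 - 1*(-5)**3 - 7*(-5)**2 + 2*(-5))*78)*23 = (-5*(32 - 1*(-125) - 7*25 - 10)*78)*23 = (-5*(32 + 125 - 175 - 10)*78)*23 = (-5*(-28)*78)*23 = (140*78)*23 = 10920*23 = 251160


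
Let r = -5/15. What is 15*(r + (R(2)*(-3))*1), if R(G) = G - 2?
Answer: -5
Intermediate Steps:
R(G) = -2 + G
r = -⅓ (r = -5*1/15 = -⅓ ≈ -0.33333)
15*(r + (R(2)*(-3))*1) = 15*(-⅓ + ((-2 + 2)*(-3))*1) = 15*(-⅓ + (0*(-3))*1) = 15*(-⅓ + 0*1) = 15*(-⅓ + 0) = 15*(-⅓) = -5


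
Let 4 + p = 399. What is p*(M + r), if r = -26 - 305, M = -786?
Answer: -441215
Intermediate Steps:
r = -331
p = 395 (p = -4 + 399 = 395)
p*(M + r) = 395*(-786 - 331) = 395*(-1117) = -441215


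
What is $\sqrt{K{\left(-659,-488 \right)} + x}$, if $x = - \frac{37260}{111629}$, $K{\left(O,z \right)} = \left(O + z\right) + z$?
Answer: $\frac{5 i \sqrt{815117971983}}{111629} \approx 40.439 i$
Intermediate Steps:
$K{\left(O,z \right)} = O + 2 z$
$x = - \frac{37260}{111629}$ ($x = \left(-37260\right) \frac{1}{111629} = - \frac{37260}{111629} \approx -0.33378$)
$\sqrt{K{\left(-659,-488 \right)} + x} = \sqrt{\left(-659 + 2 \left(-488\right)\right) - \frac{37260}{111629}} = \sqrt{\left(-659 - 976\right) - \frac{37260}{111629}} = \sqrt{-1635 - \frac{37260}{111629}} = \sqrt{- \frac{182550675}{111629}} = \frac{5 i \sqrt{815117971983}}{111629}$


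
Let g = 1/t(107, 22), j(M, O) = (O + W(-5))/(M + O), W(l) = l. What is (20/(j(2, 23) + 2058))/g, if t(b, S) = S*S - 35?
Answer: 56125/12867 ≈ 4.3619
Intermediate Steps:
t(b, S) = -35 + S**2 (t(b, S) = S**2 - 35 = -35 + S**2)
j(M, O) = (-5 + O)/(M + O) (j(M, O) = (O - 5)/(M + O) = (-5 + O)/(M + O))
g = 1/449 (g = 1/(-35 + 22**2) = 1/(-35 + 484) = 1/449 ≈ 0.0022272)
(20/(j(2, 23) + 2058))/g = (20/((-5 + 23)/(2 + 23) + 2058))/(1/449) = (20/(18/25 + 2058))*449 = (20/(51468/25))*449 = (20*(25/51468))*449 = (125/12867)*449 = 56125/12867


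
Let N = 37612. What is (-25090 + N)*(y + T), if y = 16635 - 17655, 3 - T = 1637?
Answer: -33233388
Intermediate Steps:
T = -1634 (T = 3 - 1*1637 = 3 - 1637 = -1634)
y = -1020
(-25090 + N)*(y + T) = (-25090 + 37612)*(-1020 - 1634) = 12522*(-2654) = -33233388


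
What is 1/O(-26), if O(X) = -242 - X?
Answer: -1/216 ≈ -0.0046296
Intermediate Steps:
1/O(-26) = 1/(-242 - 1*(-26)) = 1/(-242 + 26) = 1/(-216) = -1/216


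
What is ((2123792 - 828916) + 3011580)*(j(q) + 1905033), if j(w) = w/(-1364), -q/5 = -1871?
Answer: 254321248973218/31 ≈ 8.2039e+12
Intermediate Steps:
q = 9355 (q = -5*(-1871) = 9355)
j(w) = -w/1364 (j(w) = w*(-1/1364) = -w/1364)
((2123792 - 828916) + 3011580)*(j(q) + 1905033) = ((2123792 - 828916) + 3011580)*(-1/1364*9355 + 1905033) = (1294876 + 3011580)*(-9355/1364 + 1905033) = 4306456*(2598455657/1364) = 254321248973218/31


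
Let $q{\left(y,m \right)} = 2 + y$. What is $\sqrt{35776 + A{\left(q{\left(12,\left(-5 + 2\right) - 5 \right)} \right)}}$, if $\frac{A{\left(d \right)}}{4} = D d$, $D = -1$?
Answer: $2 \sqrt{8930} \approx 189.0$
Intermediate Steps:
$A{\left(d \right)} = - 4 d$ ($A{\left(d \right)} = 4 \left(- d\right) = - 4 d$)
$\sqrt{35776 + A{\left(q{\left(12,\left(-5 + 2\right) - 5 \right)} \right)}} = \sqrt{35776 - 4 \left(2 + 12\right)} = \sqrt{35776 - 56} = \sqrt{35720} = 2 \sqrt{8930}$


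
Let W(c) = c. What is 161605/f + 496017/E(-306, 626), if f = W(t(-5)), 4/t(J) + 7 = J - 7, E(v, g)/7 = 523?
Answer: -11239098127/14644 ≈ -7.6749e+5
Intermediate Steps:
E(v, g) = 3661 (E(v, g) = 7*523 = 3661)
t(J) = 4/(-14 + J) (t(J) = 4/(-7 + (J - 7)) = 4/(-7 + (-7 + J)) = 4/(-14 + J))
f = -4/19 (f = 4/(-14 - 5) = 4/(-19) = 4*(-1/19) = -4/19 ≈ -0.21053)
161605/f + 496017/E(-306, 626) = 161605/(-4/19) + 496017/3661 = 161605*(-19/4) + 496017*(1/3661) = -3070495/4 + 496017/3661 = -11239098127/14644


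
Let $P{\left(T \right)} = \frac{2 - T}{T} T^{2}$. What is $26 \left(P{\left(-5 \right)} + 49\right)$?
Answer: $364$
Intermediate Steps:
$P{\left(T \right)} = T \left(2 - T\right)$ ($P{\left(T \right)} = \frac{2 - T}{T} T^{2} = T \left(2 - T\right)$)
$26 \left(P{\left(-5 \right)} + 49\right) = 26 \left(- 5 \left(2 - -5\right) + 49\right) = 26 \left(- 5 \left(2 + 5\right) + 49\right) = 26 \left(\left(-5\right) 7 + 49\right) = 26 \left(-35 + 49\right) = 26 \cdot 14 = 364$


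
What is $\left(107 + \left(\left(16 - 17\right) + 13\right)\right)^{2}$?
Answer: $14161$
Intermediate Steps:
$\left(107 + \left(\left(16 - 17\right) + 13\right)\right)^{2} = \left(107 + \left(-1 + 13\right)\right)^{2} = \left(107 + 12\right)^{2} = 119^{2} = 14161$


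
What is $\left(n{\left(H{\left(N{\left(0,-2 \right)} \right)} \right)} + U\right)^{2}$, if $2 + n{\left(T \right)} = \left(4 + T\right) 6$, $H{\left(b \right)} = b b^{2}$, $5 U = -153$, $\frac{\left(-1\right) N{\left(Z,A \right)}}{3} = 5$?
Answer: $\frac{10260271849}{25} \approx 4.1041 \cdot 10^{8}$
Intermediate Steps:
$N{\left(Z,A \right)} = -15$ ($N{\left(Z,A \right)} = \left(-3\right) 5 = -15$)
$U = - \frac{153}{5}$ ($U = \frac{1}{5} \left(-153\right) = - \frac{153}{5} \approx -30.6$)
$H{\left(b \right)} = b^{3}$
$n{\left(T \right)} = 22 + 6 T$ ($n{\left(T \right)} = -2 + \left(4 + T\right) 6 = -2 + \left(24 + 6 T\right) = 22 + 6 T$)
$\left(n{\left(H{\left(N{\left(0,-2 \right)} \right)} \right)} + U\right)^{2} = \left(\left(22 + 6 \left(-15\right)^{3}\right) - \frac{153}{5}\right)^{2} = \left(\left(22 + 6 \left(-3375\right)\right) - \frac{153}{5}\right)^{2} = \left(\left(22 - 20250\right) - \frac{153}{5}\right)^{2} = \left(-20228 - \frac{153}{5}\right)^{2} = \left(- \frac{101293}{5}\right)^{2} = \frac{10260271849}{25}$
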